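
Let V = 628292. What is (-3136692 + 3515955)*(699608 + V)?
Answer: 503623337700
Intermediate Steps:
(-3136692 + 3515955)*(699608 + V) = (-3136692 + 3515955)*(699608 + 628292) = 379263*1327900 = 503623337700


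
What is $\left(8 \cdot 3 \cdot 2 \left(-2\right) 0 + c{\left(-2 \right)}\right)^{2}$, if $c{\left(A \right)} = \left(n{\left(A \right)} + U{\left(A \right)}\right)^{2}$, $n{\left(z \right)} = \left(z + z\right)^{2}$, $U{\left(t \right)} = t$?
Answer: $38416$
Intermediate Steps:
$n{\left(z \right)} = 4 z^{2}$ ($n{\left(z \right)} = \left(2 z\right)^{2} = 4 z^{2}$)
$c{\left(A \right)} = \left(A + 4 A^{2}\right)^{2}$ ($c{\left(A \right)} = \left(4 A^{2} + A\right)^{2} = \left(A + 4 A^{2}\right)^{2}$)
$\left(8 \cdot 3 \cdot 2 \left(-2\right) 0 + c{\left(-2 \right)}\right)^{2} = \left(8 \cdot 3 \cdot 2 \left(-2\right) 0 + \left(-2\right)^{2} \left(1 + 4 \left(-2\right)\right)^{2}\right)^{2} = \left(24 \left(\left(-4\right) 0\right) + 4 \left(1 - 8\right)^{2}\right)^{2} = \left(24 \cdot 0 + 4 \left(-7\right)^{2}\right)^{2} = \left(0 + 4 \cdot 49\right)^{2} = \left(0 + 196\right)^{2} = 196^{2} = 38416$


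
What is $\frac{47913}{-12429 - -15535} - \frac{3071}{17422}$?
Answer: $\frac{206300440}{13528183} \approx 15.25$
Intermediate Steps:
$\frac{47913}{-12429 - -15535} - \frac{3071}{17422} = \frac{47913}{-12429 + 15535} - \frac{3071}{17422} = \frac{47913}{3106} - \frac{3071}{17422} = \frac{206300440}{13528183}$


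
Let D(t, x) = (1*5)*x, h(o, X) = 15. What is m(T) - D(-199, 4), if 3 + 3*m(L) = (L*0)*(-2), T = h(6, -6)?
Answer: -21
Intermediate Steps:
T = 15
m(L) = -1 (m(L) = -1 + ((L*0)*(-2))/3 = -1 + (0*(-2))/3 = -1 + (⅓)*0 = -1 + 0 = -1)
D(t, x) = 5*x
m(T) - D(-199, 4) = -1 - 5*4 = -1 - 1*20 = -1 - 20 = -21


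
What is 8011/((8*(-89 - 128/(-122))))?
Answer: -488671/42920 ≈ -11.386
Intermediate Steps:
8011/((8*(-89 - 128/(-122)))) = 8011/((8*(-89 - 128*(-1)/122))) = 8011/((8*(-89 - 1*(-64/61)))) = 8011/((8*(-89 + 64/61))) = 8011/((8*(-5365/61))) = 8011/(-42920/61) = 8011*(-61/42920) = -488671/42920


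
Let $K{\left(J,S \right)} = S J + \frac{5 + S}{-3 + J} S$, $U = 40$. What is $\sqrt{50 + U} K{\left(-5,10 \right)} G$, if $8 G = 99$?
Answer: $- \frac{81675 \sqrt{10}}{32} \approx -8071.2$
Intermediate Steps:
$G = \frac{99}{8}$ ($G = \frac{1}{8} \cdot 99 = \frac{99}{8} \approx 12.375$)
$K{\left(J,S \right)} = J S + \frac{S \left(5 + S\right)}{-3 + J}$ ($K{\left(J,S \right)} = J S + \frac{5 + S}{-3 + J} S = J S + \frac{S \left(5 + S\right)}{-3 + J}$)
$\sqrt{50 + U} K{\left(-5,10 \right)} G = \sqrt{50 + 40} \frac{10 \left(5 + 10 + \left(-5\right)^{2} - -15\right)}{-3 - 5} \cdot \frac{99}{8} = \sqrt{90} \frac{10 \left(5 + 10 + 25 + 15\right)}{-8} \cdot \frac{99}{8} = 3 \sqrt{10} \cdot 10 \left(- \frac{1}{8}\right) 55 \cdot \frac{99}{8} = 3 \sqrt{10} \left(- \frac{275}{4}\right) \frac{99}{8} = - \frac{825 \sqrt{10}}{4} \cdot \frac{99}{8} = - \frac{81675 \sqrt{10}}{32}$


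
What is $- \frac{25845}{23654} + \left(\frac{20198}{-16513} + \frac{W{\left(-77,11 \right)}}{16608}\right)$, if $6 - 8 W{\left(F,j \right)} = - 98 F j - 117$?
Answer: $- \frac{76277520436697}{25948239684864} \approx -2.9396$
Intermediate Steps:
$W{\left(F,j \right)} = \frac{123}{8} + \frac{49 F j}{4}$ ($W{\left(F,j \right)} = \frac{3}{4} - \frac{- 98 F j - 117}{8} = \frac{3}{4} - \frac{-117 - 98 F j}{8} = \frac{3}{4} + \left(\frac{117}{8} + \frac{49 F j}{4}\right) = \frac{123}{8} + \frac{49 F j}{4}$)
$- \frac{25845}{23654} + \left(\frac{20198}{-16513} + \frac{W{\left(-77,11 \right)}}{16608}\right) = - \frac{25845}{23654} + \left(\frac{20198}{-16513} + \frac{\frac{123}{8} + \frac{49}{4} \left(-77\right) 11}{16608}\right) = \left(-25845\right) \frac{1}{23654} + \left(20198 \left(- \frac{1}{16513}\right) + \left(\frac{123}{8} - \frac{41503}{4}\right) \frac{1}{16608}\right) = - \frac{25845}{23654} - \frac{4052234051}{2193983232} = - \frac{76277520436697}{25948239684864}$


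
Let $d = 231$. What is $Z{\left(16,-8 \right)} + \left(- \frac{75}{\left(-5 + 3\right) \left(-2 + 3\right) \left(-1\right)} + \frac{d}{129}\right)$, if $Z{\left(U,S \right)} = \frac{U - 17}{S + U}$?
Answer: $- \frac{12327}{344} \approx -35.834$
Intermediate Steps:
$Z{\left(U,S \right)} = \frac{-17 + U}{S + U}$
$Z{\left(16,-8 \right)} + \left(- \frac{75}{\left(-5 + 3\right) \left(-2 + 3\right) \left(-1\right)} + \frac{d}{129}\right) = \frac{-17 + 16}{-8 + 16} + \left(- \frac{75}{\left(-5 + 3\right) \left(-2 + 3\right) \left(-1\right)} + \frac{231}{129}\right) = \frac{1}{8} \left(-1\right) + \left(- \frac{75}{\left(-2\right) 1 \left(-1\right)} + 231 \cdot \frac{1}{129}\right) = \frac{1}{8} \left(-1\right) + \left(- \frac{75}{\left(-2\right) \left(-1\right)} + \frac{77}{43}\right) = - \frac{1}{8} + \left(- \frac{75}{2} + \frac{77}{43}\right) = - \frac{1}{8} - \frac{3071}{86} = - \frac{12327}{344}$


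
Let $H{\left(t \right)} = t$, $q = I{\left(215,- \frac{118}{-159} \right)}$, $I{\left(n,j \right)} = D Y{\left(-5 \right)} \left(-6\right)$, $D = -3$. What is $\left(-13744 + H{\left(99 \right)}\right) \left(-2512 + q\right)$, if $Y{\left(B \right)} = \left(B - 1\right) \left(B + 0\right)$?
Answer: $26907940$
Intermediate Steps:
$Y{\left(B \right)} = B \left(-1 + B\right)$ ($Y{\left(B \right)} = \left(-1 + B\right) B = B \left(-1 + B\right)$)
$I{\left(n,j \right)} = 540$ ($I{\left(n,j \right)} = - 3 \left(- 5 \left(-1 - 5\right)\right) \left(-6\right) = - 3 \left(\left(-5\right) \left(-6\right)\right) \left(-6\right) = \left(-3\right) 30 \left(-6\right) = \left(-90\right) \left(-6\right) = 540$)
$q = 540$
$\left(-13744 + H{\left(99 \right)}\right) \left(-2512 + q\right) = \left(-13744 + 99\right) \left(-2512 + 540\right) = \left(-13645\right) \left(-1972\right) = 26907940$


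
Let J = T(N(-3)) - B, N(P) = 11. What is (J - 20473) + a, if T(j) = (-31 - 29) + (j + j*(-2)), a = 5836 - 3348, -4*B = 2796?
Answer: -17357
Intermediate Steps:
B = -699 (B = -¼*2796 = -699)
a = 2488
T(j) = -60 - j (T(j) = -60 + (j - 2*j) = -60 - j)
J = 628 (J = (-60 - 1*11) - 1*(-699) = (-60 - 11) + 699 = -71 + 699 = 628)
(J - 20473) + a = (628 - 20473) + 2488 = -19845 + 2488 = -17357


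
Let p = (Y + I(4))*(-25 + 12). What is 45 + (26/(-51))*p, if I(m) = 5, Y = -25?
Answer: -4465/51 ≈ -87.549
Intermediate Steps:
p = 260 (p = (-25 + 5)*(-25 + 12) = -20*(-13) = 260)
45 + (26/(-51))*p = 45 + (26/(-51))*260 = 45 + (26*(-1/51))*260 = 45 - 26/51*260 = 45 - 6760/51 = -4465/51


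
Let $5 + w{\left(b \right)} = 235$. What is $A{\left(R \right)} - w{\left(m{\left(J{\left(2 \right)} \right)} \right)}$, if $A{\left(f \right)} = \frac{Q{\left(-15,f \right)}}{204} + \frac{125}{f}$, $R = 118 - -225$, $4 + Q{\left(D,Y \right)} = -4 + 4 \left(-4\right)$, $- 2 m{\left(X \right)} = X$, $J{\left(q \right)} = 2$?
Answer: $- \frac{1339691}{5831} \approx -229.75$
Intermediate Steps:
$m{\left(X \right)} = - \frac{X}{2}$
$w{\left(b \right)} = 230$ ($w{\left(b \right)} = -5 + 235 = 230$)
$Q{\left(D,Y \right)} = -24$ ($Q{\left(D,Y \right)} = -4 + \left(-4 + 4 \left(-4\right)\right) = -4 - 20 = -24$)
$R = 343$ ($R = 118 + 225 = 343$)
$A{\left(f \right)} = - \frac{2}{17} + \frac{125}{f}$ ($A{\left(f \right)} = - \frac{24}{204} + \frac{125}{f} = \left(-24\right) \frac{1}{204} + \frac{125}{f} = - \frac{2}{17} + \frac{125}{f}$)
$A{\left(R \right)} - w{\left(m{\left(J{\left(2 \right)} \right)} \right)} = \left(- \frac{2}{17} + \frac{125}{343}\right) - 230 = \frac{1439}{5831} - 230 = - \frac{1339691}{5831}$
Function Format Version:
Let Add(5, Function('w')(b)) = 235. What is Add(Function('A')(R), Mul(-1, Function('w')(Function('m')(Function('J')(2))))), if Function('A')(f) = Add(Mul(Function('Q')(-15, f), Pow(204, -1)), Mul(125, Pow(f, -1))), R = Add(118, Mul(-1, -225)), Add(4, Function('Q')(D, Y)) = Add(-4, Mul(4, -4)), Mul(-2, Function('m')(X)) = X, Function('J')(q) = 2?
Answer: Rational(-1339691, 5831) ≈ -229.75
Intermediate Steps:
Function('m')(X) = Mul(Rational(-1, 2), X)
Function('w')(b) = 230 (Function('w')(b) = Add(-5, 235) = 230)
Function('Q')(D, Y) = -24 (Function('Q')(D, Y) = Add(-4, Add(-4, Mul(4, -4))) = Add(-4, Add(-4, -16)) = Add(-4, -20) = -24)
R = 343 (R = Add(118, 225) = 343)
Function('A')(f) = Add(Rational(-2, 17), Mul(125, Pow(f, -1))) (Function('A')(f) = Add(Mul(-24, Pow(204, -1)), Mul(125, Pow(f, -1))) = Add(Mul(-24, Rational(1, 204)), Mul(125, Pow(f, -1))) = Add(Rational(-2, 17), Mul(125, Pow(f, -1))))
Add(Function('A')(R), Mul(-1, Function('w')(Function('m')(Function('J')(2))))) = Add(Add(Rational(-2, 17), Mul(125, Pow(343, -1))), Mul(-1, 230)) = Add(Add(Rational(-2, 17), Mul(125, Rational(1, 343))), -230) = Add(Add(Rational(-2, 17), Rational(125, 343)), -230) = Add(Rational(1439, 5831), -230) = Rational(-1339691, 5831)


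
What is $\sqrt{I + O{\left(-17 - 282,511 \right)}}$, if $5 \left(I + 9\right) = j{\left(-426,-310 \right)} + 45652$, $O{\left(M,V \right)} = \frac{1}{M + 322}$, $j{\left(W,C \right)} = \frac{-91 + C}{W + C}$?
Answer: $\frac{\sqrt{7720481990}}{920} \approx 95.507$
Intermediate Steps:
$j{\left(W,C \right)} = \frac{-91 + C}{C + W}$
$O{\left(M,V \right)} = \frac{1}{322 + M}$
$I = \frac{33567153}{3680}$ ($I = -9 + \frac{\frac{-91 - 310}{-310 - 426} + 45652}{5} = -9 + \frac{\frac{1}{-736} \left(-401\right) + 45652}{5} = -9 + \frac{\left(- \frac{1}{736}\right) \left(-401\right) + 45652}{5} = -9 + \frac{\frac{401}{736} + 45652}{5} = -9 + \frac{1}{5} \cdot \frac{33600273}{736} = -9 + \frac{33600273}{3680} = \frac{33567153}{3680} \approx 9121.5$)
$\sqrt{I + O{\left(-17 - 282,511 \right)}} = \sqrt{\frac{33567153}{3680} + \frac{1}{322 - 299}} = \sqrt{\frac{33567153}{3680} + \frac{1}{23}} = \sqrt{\frac{33567313}{3680}} = \frac{\sqrt{7720481990}}{920}$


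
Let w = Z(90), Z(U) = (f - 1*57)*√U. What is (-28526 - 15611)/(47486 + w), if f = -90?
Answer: -1047944791/1126487693 - 19464417*√10/2252975386 ≈ -0.95760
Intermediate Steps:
Z(U) = -147*√U (Z(U) = (-90 - 1*57)*√U = (-90 - 57)*√U = -147*√U)
w = -441*√10 ≈ -1394.6
(-28526 - 15611)/(47486 + w) = (-28526 - 15611)/(47486 - 441*√10) = -44137/(47486 - 441*√10)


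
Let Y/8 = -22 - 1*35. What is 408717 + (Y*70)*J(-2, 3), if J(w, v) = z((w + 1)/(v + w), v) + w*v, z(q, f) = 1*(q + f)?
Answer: 536397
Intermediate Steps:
Y = -456 (Y = 8*(-22 - 1*35) = 8*(-22 - 35) = 8*(-57) = -456)
z(q, f) = f + q (z(q, f) = 1*(f + q) = f + q)
J(w, v) = v + v*w + (1 + w)/(v + w) (J(w, v) = (v + (w + 1)/(v + w)) + w*v = (v + (1 + w)/(v + w)) + v*w = v + v*w + (1 + w)/(v + w))
408717 + (Y*70)*J(-2, 3) = 408717 + (-456*70)*((1 - 2 + 3*(1 - 2)*(3 - 2))/(3 - 2)) = 408717 - 31920*(1 - 2 + 3*(-1)*1)/1 = 408717 - 31920*(1 - 2 - 3) = 408717 - 31920*(-4) = 408717 + 127680 = 536397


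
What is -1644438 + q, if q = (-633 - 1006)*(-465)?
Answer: -882303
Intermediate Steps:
q = 762135 (q = -1639*(-465) = 762135)
-1644438 + q = -1644438 + 762135 = -882303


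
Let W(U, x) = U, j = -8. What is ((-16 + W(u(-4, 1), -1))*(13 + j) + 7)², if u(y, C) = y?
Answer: 8649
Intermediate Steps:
((-16 + W(u(-4, 1), -1))*(13 + j) + 7)² = ((-16 - 4)*(13 - 8) + 7)² = (-20*5 + 7)² = (-100 + 7)² = (-93)² = 8649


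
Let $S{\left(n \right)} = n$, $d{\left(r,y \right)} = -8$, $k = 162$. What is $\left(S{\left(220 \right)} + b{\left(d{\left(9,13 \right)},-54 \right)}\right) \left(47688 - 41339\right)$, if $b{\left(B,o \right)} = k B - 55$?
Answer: $-7180719$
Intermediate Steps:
$b{\left(B,o \right)} = -55 + 162 B$ ($b{\left(B,o \right)} = 162 B - 55 = -55 + 162 B$)
$\left(S{\left(220 \right)} + b{\left(d{\left(9,13 \right)},-54 \right)}\right) \left(47688 - 41339\right) = \left(220 + \left(-55 + 162 \left(-8\right)\right)\right) \left(47688 - 41339\right) = \left(220 - 1351\right) 6349 = \left(-1131\right) 6349 = -7180719$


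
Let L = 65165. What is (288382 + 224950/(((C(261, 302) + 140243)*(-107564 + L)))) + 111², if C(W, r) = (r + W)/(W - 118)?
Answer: 127847665305597107/425162586744 ≈ 3.0070e+5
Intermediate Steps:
C(W, r) = (W + r)/(-118 + W)
(288382 + 224950/(((C(261, 302) + 140243)*(-107564 + L)))) + 111² = (288382 + 224950/((((261 + 302)/(-118 + 261) + 140243)*(-107564 + 65165)))) + 111² = (288382 + 224950/(((563/143 + 140243)*(-42399)))) + 12321 = (288382 + 224950/(((20055312/143)*(-42399)))) + 12321 = (288382 + 224950/(-850325173488/143)) + 12321 = (288382 + 224950*(-143/850325173488)) + 12321 = (288382 - 16083925/425162586744) + 12321 = 122609237074324283/425162586744 + 12321 = 127847665305597107/425162586744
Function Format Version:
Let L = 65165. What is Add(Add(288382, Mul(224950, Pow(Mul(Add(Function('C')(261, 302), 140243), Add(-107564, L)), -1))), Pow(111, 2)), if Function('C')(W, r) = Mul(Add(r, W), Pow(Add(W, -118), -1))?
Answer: Rational(127847665305597107, 425162586744) ≈ 3.0070e+5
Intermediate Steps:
Function('C')(W, r) = Mul(Pow(Add(-118, W), -1), Add(W, r)) (Function('C')(W, r) = Mul(Add(W, r), Pow(Add(-118, W), -1)) = Mul(Pow(Add(-118, W), -1), Add(W, r)))
Add(Add(288382, Mul(224950, Pow(Mul(Add(Function('C')(261, 302), 140243), Add(-107564, L)), -1))), Pow(111, 2)) = Add(Add(288382, Mul(224950, Pow(Mul(Add(Mul(Pow(Add(-118, 261), -1), Add(261, 302)), 140243), Add(-107564, 65165)), -1))), Pow(111, 2)) = Add(Add(288382, Mul(224950, Pow(Mul(Add(Mul(Pow(143, -1), 563), 140243), -42399), -1))), 12321) = Add(Add(288382, Mul(224950, Pow(Mul(Add(Mul(Rational(1, 143), 563), 140243), -42399), -1))), 12321) = Add(Add(288382, Mul(224950, Pow(Mul(Add(Rational(563, 143), 140243), -42399), -1))), 12321) = Add(Add(288382, Mul(224950, Pow(Mul(Rational(20055312, 143), -42399), -1))), 12321) = Add(Add(288382, Mul(224950, Pow(Rational(-850325173488, 143), -1))), 12321) = Add(Add(288382, Mul(224950, Rational(-143, 850325173488))), 12321) = Add(Add(288382, Rational(-16083925, 425162586744)), 12321) = Add(Rational(122609237074324283, 425162586744), 12321) = Rational(127847665305597107, 425162586744)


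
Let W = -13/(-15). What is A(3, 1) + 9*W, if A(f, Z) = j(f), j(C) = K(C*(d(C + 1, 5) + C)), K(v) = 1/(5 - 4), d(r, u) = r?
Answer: 44/5 ≈ 8.8000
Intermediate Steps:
K(v) = 1 (K(v) = 1/1 = 1)
j(C) = 1
A(f, Z) = 1
W = 13/15 (W = -13*(-1/15) = 13/15 ≈ 0.86667)
A(3, 1) + 9*W = 1 + 9*(13/15) = 1 + 39/5 = 44/5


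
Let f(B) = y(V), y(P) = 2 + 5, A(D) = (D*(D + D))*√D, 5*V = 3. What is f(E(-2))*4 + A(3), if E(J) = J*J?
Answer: 28 + 18*√3 ≈ 59.177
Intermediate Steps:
V = ⅗ (V = (⅕)*3 = ⅗ ≈ 0.60000)
E(J) = J²
A(D) = 2*D^(5/2) (A(D) = (D*(2*D))*√D = (2*D²)*√D = 2*D^(5/2))
y(P) = 7
f(B) = 7
f(E(-2))*4 + A(3) = 7*4 + 2*3^(5/2) = 28 + 2*(9*√3) = 28 + 18*√3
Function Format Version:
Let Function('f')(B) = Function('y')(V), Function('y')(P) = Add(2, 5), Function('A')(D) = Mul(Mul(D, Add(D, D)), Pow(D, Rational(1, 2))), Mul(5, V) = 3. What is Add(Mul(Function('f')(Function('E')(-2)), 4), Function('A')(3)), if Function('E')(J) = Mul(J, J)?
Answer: Add(28, Mul(18, Pow(3, Rational(1, 2)))) ≈ 59.177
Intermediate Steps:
V = Rational(3, 5) (V = Mul(Rational(1, 5), 3) = Rational(3, 5) ≈ 0.60000)
Function('E')(J) = Pow(J, 2)
Function('A')(D) = Mul(2, Pow(D, Rational(5, 2))) (Function('A')(D) = Mul(Mul(D, Mul(2, D)), Pow(D, Rational(1, 2))) = Mul(Mul(2, Pow(D, 2)), Pow(D, Rational(1, 2))) = Mul(2, Pow(D, Rational(5, 2))))
Function('y')(P) = 7
Function('f')(B) = 7
Add(Mul(Function('f')(Function('E')(-2)), 4), Function('A')(3)) = Add(Mul(7, 4), Mul(2, Pow(3, Rational(5, 2)))) = Add(28, Mul(2, Mul(9, Pow(3, Rational(1, 2))))) = Add(28, Mul(18, Pow(3, Rational(1, 2))))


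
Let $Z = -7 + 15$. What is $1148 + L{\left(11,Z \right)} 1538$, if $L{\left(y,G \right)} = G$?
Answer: $13452$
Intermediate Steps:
$Z = 8$
$1148 + L{\left(11,Z \right)} 1538 = 1148 + 8 \cdot 1538 = 1148 + 12304 = 13452$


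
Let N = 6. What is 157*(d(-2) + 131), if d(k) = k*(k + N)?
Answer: 19311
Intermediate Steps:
d(k) = k*(6 + k) (d(k) = k*(k + 6) = k*(6 + k))
157*(d(-2) + 131) = 157*(-2*(6 - 2) + 131) = 157*(-2*4 + 131) = 157*(-8 + 131) = 157*123 = 19311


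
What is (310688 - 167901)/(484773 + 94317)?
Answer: 142787/579090 ≈ 0.24657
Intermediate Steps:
(310688 - 167901)/(484773 + 94317) = 142787/579090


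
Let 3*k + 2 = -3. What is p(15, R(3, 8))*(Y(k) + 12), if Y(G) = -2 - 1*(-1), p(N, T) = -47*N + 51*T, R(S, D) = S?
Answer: -6072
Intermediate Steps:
k = -5/3 (k = -⅔ + (⅓)*(-3) = -⅔ - 1 = -5/3 ≈ -1.6667)
Y(G) = -1 (Y(G) = -2 + 1 = -1)
p(15, R(3, 8))*(Y(k) + 12) = (-47*15 + 51*3)*(-1 + 12) = (-705 + 153)*11 = -552*11 = -6072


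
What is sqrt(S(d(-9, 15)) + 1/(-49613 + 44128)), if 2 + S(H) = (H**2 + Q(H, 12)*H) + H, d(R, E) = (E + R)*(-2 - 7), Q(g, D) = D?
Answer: 3*sqrt(7394279135)/5485 ≈ 47.032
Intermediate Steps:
d(R, E) = -9*E - 9*R (d(R, E) = (E + R)*(-9) = -9*E - 9*R)
S(H) = -2 + H**2 + 13*H (S(H) = -2 + ((H**2 + 12*H) + H) = -2 + (H**2 + 13*H) = -2 + H**2 + 13*H)
sqrt(S(d(-9, 15)) + 1/(-49613 + 44128)) = sqrt((-2 + (-9*15 - 9*(-9))**2 + 13*(-9*15 - 9*(-9))) + 1/(-49613 + 44128)) = sqrt((-2 + (-135 + 81)**2 + 13*(-135 + 81)) + 1/(-5485)) = sqrt((-2 + (-54)**2 + 13*(-54)) - 1/5485) = sqrt((-2 + 2916 - 702) - 1/5485) = sqrt(2212 - 1/5485) = sqrt(12132819/5485) = 3*sqrt(7394279135)/5485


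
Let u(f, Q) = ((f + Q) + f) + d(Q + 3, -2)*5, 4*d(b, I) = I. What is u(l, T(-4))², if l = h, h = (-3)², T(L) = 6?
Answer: 1849/4 ≈ 462.25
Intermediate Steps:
d(b, I) = I/4
h = 9
l = 9
u(f, Q) = -5/2 + Q + 2*f (u(f, Q) = ((f + Q) + f) + ((¼)*(-2))*5 = ((Q + f) + f) - ½*5 = (Q + 2*f) - 5/2 = -5/2 + Q + 2*f)
u(l, T(-4))² = (-5/2 + 6 + 2*9)² = (-5/2 + 6 + 18)² = (43/2)² = 1849/4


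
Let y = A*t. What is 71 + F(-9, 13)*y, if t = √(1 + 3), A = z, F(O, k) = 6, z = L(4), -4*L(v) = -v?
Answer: 83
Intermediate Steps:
L(v) = v/4 (L(v) = -(-1)*v/4 = v/4)
z = 1 (z = (¼)*4 = 1)
A = 1
t = 2 (t = √4 = 2)
y = 2 (y = 1*2 = 2)
71 + F(-9, 13)*y = 71 + 6*2 = 71 + 12 = 83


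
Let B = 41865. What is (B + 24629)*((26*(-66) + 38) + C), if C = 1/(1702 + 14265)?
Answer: -1781548806750/15967 ≈ -1.1158e+8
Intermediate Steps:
C = 1/15967 ≈ 6.2629e-5
(B + 24629)*((26*(-66) + 38) + C) = (41865 + 24629)*((26*(-66) + 38) + 1/15967) = 66494*((-1716 + 38) + 1/15967) = 66494*(-1678 + 1/15967) = 66494*(-26792625/15967) = -1781548806750/15967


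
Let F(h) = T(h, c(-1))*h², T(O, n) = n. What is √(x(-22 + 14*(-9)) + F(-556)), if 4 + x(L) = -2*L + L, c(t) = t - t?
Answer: 12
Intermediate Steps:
c(t) = 0
F(h) = 0 (F(h) = 0*h² = 0)
x(L) = -4 - L (x(L) = -4 + (-2*L + L) = -4 - L)
√(x(-22 + 14*(-9)) + F(-556)) = √((-4 - (-22 + 14*(-9))) + 0) = √((-4 - (-22 - 126)) + 0) = √((-4 - 1*(-148)) + 0) = √((-4 + 148) + 0) = √(144 + 0) = √144 = 12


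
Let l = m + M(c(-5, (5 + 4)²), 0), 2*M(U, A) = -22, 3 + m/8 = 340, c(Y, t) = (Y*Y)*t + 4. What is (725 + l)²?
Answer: 11628100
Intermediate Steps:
c(Y, t) = 4 + t*Y² (c(Y, t) = Y²*t + 4 = t*Y² + 4 = 4 + t*Y²)
m = 2696 (m = -24 + 8*340 = -24 + 2720 = 2696)
M(U, A) = -11 (M(U, A) = (½)*(-22) = -11)
l = 2685 (l = 2696 - 11 = 2685)
(725 + l)² = (725 + 2685)² = 3410² = 11628100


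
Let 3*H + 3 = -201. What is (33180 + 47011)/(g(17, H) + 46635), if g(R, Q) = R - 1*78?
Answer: 80191/46574 ≈ 1.7218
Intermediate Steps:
H = -68 (H = -1 + (⅓)*(-201) = -1 - 67 = -68)
g(R, Q) = -78 + R (g(R, Q) = R - 78 = -78 + R)
(33180 + 47011)/(g(17, H) + 46635) = (33180 + 47011)/((-78 + 17) + 46635) = 80191/(-61 + 46635) = 80191/46574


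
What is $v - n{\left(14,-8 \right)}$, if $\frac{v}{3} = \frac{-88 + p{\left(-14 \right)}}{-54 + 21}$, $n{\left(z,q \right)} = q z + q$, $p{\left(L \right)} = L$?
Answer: $\frac{1422}{11} \approx 129.27$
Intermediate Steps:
$n{\left(z,q \right)} = q + q z$
$v = \frac{102}{11}$ ($v = 3 \frac{-88 - 14}{-54 + 21} = 3 \left(- \frac{102}{-33}\right) = 3 \left(\left(-102\right) \left(- \frac{1}{33}\right)\right) = 3 \cdot \frac{34}{11} = \frac{102}{11} \approx 9.2727$)
$v - n{\left(14,-8 \right)} = \frac{102}{11} - - 8 \left(1 + 14\right) = \frac{102}{11} - \left(-8\right) 15 = \frac{102}{11} - -120 = \frac{102}{11} + 120 = \frac{1422}{11}$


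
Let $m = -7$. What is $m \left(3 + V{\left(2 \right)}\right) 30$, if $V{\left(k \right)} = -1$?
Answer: $-420$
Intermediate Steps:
$m \left(3 + V{\left(2 \right)}\right) 30 = - 7 \left(3 - 1\right) 30 = \left(-7\right) 2 \cdot 30 = \left(-14\right) 30 = -420$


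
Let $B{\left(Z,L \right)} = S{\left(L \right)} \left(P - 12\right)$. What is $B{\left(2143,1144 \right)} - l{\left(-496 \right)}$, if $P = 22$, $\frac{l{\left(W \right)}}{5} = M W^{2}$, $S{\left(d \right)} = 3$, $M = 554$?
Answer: $-681464290$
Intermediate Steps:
$l{\left(W \right)} = 2770 W^{2}$ ($l{\left(W \right)} = 5 \cdot 554 W^{2} = 2770 W^{2}$)
$B{\left(Z,L \right)} = 30$ ($B{\left(Z,L \right)} = 3 \left(22 - 12\right) = 3 \cdot 10 = 30$)
$B{\left(2143,1144 \right)} - l{\left(-496 \right)} = 30 - 2770 \left(-496\right)^{2} = 30 - 2770 \cdot 246016 = 30 - 681464320 = -681464290$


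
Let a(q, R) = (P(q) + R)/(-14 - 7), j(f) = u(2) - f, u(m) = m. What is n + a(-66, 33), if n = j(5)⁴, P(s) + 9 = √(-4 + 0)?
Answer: 559/7 - 2*I/21 ≈ 79.857 - 0.095238*I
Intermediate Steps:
P(s) = -9 + 2*I (P(s) = -9 + √(-4 + 0) = -9 + √(-4) = -9 + 2*I)
j(f) = 2 - f
a(q, R) = 3/7 - 2*I/21 - R/21 (a(q, R) = ((-9 + 2*I) + R)/(-14 - 7) = (-9 + R + 2*I)/(-21) = (-9 + R + 2*I)*(-1/21) = 3/7 - 2*I/21 - R/21)
n = 81 (n = (2 - 1*5)⁴ = (2 - 5)⁴ = (-3)⁴ = 81)
n + a(-66, 33) = 81 + (3/7 - 2*I/21 - 1/21*33) = 81 + (3/7 - 2*I/21 - 11/7) = 81 + (-8/7 - 2*I/21) = 559/7 - 2*I/21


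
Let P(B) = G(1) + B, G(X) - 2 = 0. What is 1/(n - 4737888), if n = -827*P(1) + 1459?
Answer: -1/4738910 ≈ -2.1102e-7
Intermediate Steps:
G(X) = 2 (G(X) = 2 + 0 = 2)
P(B) = 2 + B
n = -1022 (n = -827*(2 + 1) + 1459 = -827*3 + 1459 = -2481 + 1459 = -1022)
1/(n - 4737888) = 1/(-1022 - 4737888) = 1/(-4738910) = -1/4738910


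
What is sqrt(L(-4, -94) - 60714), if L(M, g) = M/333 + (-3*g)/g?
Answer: I*sqrt(748094305)/111 ≈ 246.41*I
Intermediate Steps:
L(M, g) = -3 + M/333 (L(M, g) = M*(1/333) - 3 = M/333 - 3 = -3 + M/333)
sqrt(L(-4, -94) - 60714) = sqrt((-3 + (1/333)*(-4)) - 60714) = sqrt((-3 - 4/333) - 60714) = sqrt(-1003/333 - 60714) = sqrt(-20218765/333) = I*sqrt(748094305)/111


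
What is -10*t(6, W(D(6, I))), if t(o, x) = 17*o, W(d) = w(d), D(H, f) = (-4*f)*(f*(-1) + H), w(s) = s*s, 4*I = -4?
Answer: -1020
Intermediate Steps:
I = -1 (I = (¼)*(-4) = -1)
w(s) = s²
D(H, f) = -4*f*(H - f) (D(H, f) = (-4*f)*(-f + H) = (-4*f)*(H - f) = -4*f*(H - f))
W(d) = d²
-10*t(6, W(D(6, I))) = -170*6 = -10*102 = -1020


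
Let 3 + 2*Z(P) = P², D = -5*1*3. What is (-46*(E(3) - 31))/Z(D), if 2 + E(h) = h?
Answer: 460/37 ≈ 12.432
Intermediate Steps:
E(h) = -2 + h
D = -15 (D = -5*3 = -15)
Z(P) = -3/2 + P²/2
(-46*(E(3) - 31))/Z(D) = (-46*((-2 + 3) - 31))/(-3/2 + (½)*(-15)²) = (-46*(1 - 31))/(-3/2 + (½)*225) = (-46*(-30))/(-3/2 + 225/2) = 1380/111 = 1380*(1/111) = 460/37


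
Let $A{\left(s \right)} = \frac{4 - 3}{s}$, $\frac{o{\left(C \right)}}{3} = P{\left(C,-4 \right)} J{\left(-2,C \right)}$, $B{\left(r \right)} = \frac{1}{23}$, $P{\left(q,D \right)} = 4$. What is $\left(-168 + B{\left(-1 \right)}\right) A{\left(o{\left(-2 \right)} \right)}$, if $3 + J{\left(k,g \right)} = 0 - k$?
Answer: $\frac{3863}{276} \approx 13.996$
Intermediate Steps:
$J{\left(k,g \right)} = -3 - k$ ($J{\left(k,g \right)} = -3 + \left(0 - k\right) = -3 - k$)
$B{\left(r \right)} = \frac{1}{23}$
$o{\left(C \right)} = -12$ ($o{\left(C \right)} = 3 \cdot 4 \left(-3 - -2\right) = 3 \cdot 4 \left(-3 + 2\right) = 3 \cdot 4 \left(-1\right) = 3 \left(-4\right) = -12$)
$A{\left(s \right)} = \frac{1}{s}$ ($A{\left(s \right)} = 1 \frac{1}{s} = \frac{1}{s}$)
$\left(-168 + B{\left(-1 \right)}\right) A{\left(o{\left(-2 \right)} \right)} = \frac{-168 + \frac{1}{23}}{-12} = \left(- \frac{3863}{23}\right) \left(- \frac{1}{12}\right) = \frac{3863}{276}$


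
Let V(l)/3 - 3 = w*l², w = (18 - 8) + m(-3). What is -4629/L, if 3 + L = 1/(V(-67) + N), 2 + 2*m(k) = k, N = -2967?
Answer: 907695981/588265 ≈ 1543.0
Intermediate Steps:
m(k) = -1 + k/2
w = 15/2 (w = (18 - 8) + (-1 + (½)*(-3)) = 10 + (-1 - 3/2) = 10 - 5/2 = 15/2 ≈ 7.5000)
V(l) = 9 + 45*l²/2 (V(l) = 9 + 3*(15*l²/2) = 9 + 45*l²/2)
L = -588265/196089 (L = -3 + 1/((9 + (45/2)*(-67)²) - 2967) = -3 + 1/((9 + (45/2)*4489) - 2967) = -3 + 1/((9 + 202005/2) - 2967) = -3 + 1/(202023/2 - 2967) = -3 + 1/(196089/2) = -3 + 2/196089 = -588265/196089 ≈ -3.0000)
-4629/L = -4629/(-588265/196089) = -4629*(-196089/588265) = 907695981/588265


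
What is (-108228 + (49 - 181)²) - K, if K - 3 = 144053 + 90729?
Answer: -325589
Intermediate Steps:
K = 234785 (K = 3 + (144053 + 90729) = 3 + 234782 = 234785)
(-108228 + (49 - 181)²) - K = (-108228 + (49 - 181)²) - 1*234785 = (-108228 + (-132)²) - 234785 = (-108228 + 17424) - 234785 = -90804 - 234785 = -325589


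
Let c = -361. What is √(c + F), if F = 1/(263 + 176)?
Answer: I*√69571842/439 ≈ 19.0*I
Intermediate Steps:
F = 1/439 ≈ 0.0022779
√(c + F) = √(-361 + 1/439) = √(-158478/439) = I*√69571842/439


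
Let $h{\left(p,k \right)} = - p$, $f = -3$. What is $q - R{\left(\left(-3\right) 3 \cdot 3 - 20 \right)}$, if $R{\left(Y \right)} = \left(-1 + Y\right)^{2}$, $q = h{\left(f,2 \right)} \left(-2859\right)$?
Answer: $-10881$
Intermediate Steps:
$q = -8577$ ($q = \left(-1\right) \left(-3\right) \left(-2859\right) = 3 \left(-2859\right) = -8577$)
$q - R{\left(\left(-3\right) 3 \cdot 3 - 20 \right)} = -8577 - \left(-1 + \left(\left(-3\right) 3 \cdot 3 - 20\right)\right)^{2} = -8577 - \left(-1 - 47\right)^{2} = -8577 - \left(-48\right)^{2} = -8577 - 2304 = -10881$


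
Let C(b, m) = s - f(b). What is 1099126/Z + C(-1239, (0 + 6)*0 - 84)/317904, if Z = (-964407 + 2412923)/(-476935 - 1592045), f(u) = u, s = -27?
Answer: -15061163662557011/9593521468 ≈ -1.5699e+6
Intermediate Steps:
C(b, m) = -27 - b
Z = -362129/517245 (Z = 1448516/(-2068980) = 1448516*(-1/2068980) = -362129/517245 ≈ -0.70011)
1099126/Z + C(-1239, (0 + 6)*0 - 84)/317904 = 1099126/(-362129/517245) + (-27 - 1*(-1239))/317904 = 1099126*(-517245/362129) + (-27 + 1239)*(1/317904) = -568517427870/362129 + 1212*(1/317904) = -568517427870/362129 + 101/26492 = -15061163662557011/9593521468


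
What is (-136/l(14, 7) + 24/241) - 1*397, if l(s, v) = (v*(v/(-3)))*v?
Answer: -32710651/82663 ≈ -395.71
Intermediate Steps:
l(s, v) = -v³/3 (l(s, v) = (v*(v*(-⅓)))*v = (v*(-v/3))*v = (-v²/3)*v = -v³/3)
(-136/l(14, 7) + 24/241) - 1*397 = (-136/((-⅓*7³)) + 24/241) - 1*397 = (-136/((-⅓*343)) + 24*(1/241)) - 397 = (-136/(-343/3) + 24/241) - 397 = (-136*(-3/343) + 24/241) - 397 = (408/343 + 24/241) - 397 = 106560/82663 - 397 = -32710651/82663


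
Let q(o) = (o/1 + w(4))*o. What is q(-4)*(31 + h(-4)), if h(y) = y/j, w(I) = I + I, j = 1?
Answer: -432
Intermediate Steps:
w(I) = 2*I
q(o) = o*(8 + o) (q(o) = (o/1 + 2*4)*o = (o*1 + 8)*o = (o + 8)*o = (8 + o)*o = o*(8 + o))
h(y) = y (h(y) = y/1 = y*1 = y)
q(-4)*(31 + h(-4)) = (-4*(8 - 4))*(31 - 4) = -4*4*27 = -16*27 = -432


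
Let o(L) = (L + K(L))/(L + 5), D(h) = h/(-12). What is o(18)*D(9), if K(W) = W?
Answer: -27/23 ≈ -1.1739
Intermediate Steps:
D(h) = -h/12 (D(h) = h*(-1/12) = -h/12)
o(L) = 2*L/(5 + L) (o(L) = (L + L)/(L + 5) = (2*L)/(5 + L) = 2*L/(5 + L))
o(18)*D(9) = (2*18/(5 + 18))*(-1/12*9) = (2*18/23)*(-3/4) = (2*18*(1/23))*(-3/4) = (36/23)*(-3/4) = -27/23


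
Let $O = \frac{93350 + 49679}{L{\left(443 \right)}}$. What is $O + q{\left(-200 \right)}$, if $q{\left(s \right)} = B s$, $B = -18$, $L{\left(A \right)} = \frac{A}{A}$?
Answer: $146629$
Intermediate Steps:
$L{\left(A \right)} = 1$
$O = 143029$ ($O = \frac{93350 + 49679}{1} = 143029 \cdot 1 = 143029$)
$q{\left(s \right)} = - 18 s$
$O + q{\left(-200 \right)} = 143029 - -3600 = 143029 + 3600 = 146629$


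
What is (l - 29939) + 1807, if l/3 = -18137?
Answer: -82543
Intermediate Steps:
l = -54411 (l = 3*(-18137) = -54411)
(l - 29939) + 1807 = (-54411 - 29939) + 1807 = -84350 + 1807 = -82543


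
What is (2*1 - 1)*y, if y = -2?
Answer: -2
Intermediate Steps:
(2*1 - 1)*y = (2*1 - 1)*(-2) = (2 - 1)*(-2) = 1*(-2) = -2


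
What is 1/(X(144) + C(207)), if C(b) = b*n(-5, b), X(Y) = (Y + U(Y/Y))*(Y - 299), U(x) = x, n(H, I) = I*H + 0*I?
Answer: -1/236720 ≈ -4.2244e-6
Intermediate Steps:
n(H, I) = H*I (n(H, I) = H*I + 0 = H*I)
X(Y) = (1 + Y)*(-299 + Y) (X(Y) = (Y + Y/Y)*(Y - 299) = (Y + 1)*(-299 + Y) = (1 + Y)*(-299 + Y))
C(b) = -5*b² (C(b) = b*(-5*b) = -5*b²)
1/(X(144) + C(207)) = 1/((-299 + 144² - 298*144) - 5*207²) = 1/((-299 + 20736 - 42912) - 5*42849) = 1/(-22475 - 214245) = 1/(-236720) = -1/236720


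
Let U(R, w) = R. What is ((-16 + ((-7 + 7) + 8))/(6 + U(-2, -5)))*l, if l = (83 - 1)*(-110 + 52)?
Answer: 9512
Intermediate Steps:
l = -4756 (l = 82*(-58) = -4756)
((-16 + ((-7 + 7) + 8))/(6 + U(-2, -5)))*l = ((-16 + ((-7 + 7) + 8))/(6 - 2))*(-4756) = ((-16 + (0 + 8))/4)*(-4756) = ((-16 + 8)*(¼))*(-4756) = -8*¼*(-4756) = -2*(-4756) = 9512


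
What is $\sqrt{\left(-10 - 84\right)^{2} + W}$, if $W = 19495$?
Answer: $\sqrt{28331} \approx 168.32$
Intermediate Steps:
$\sqrt{\left(-10 - 84\right)^{2} + W} = \sqrt{\left(-10 - 84\right)^{2} + 19495} = \sqrt{\left(-94\right)^{2} + 19495} = \sqrt{8836 + 19495} = \sqrt{28331}$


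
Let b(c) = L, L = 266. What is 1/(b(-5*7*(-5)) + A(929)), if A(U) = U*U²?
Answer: 1/801765355 ≈ 1.2472e-9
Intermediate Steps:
A(U) = U³
b(c) = 266
1/(b(-5*7*(-5)) + A(929)) = 1/(266 + 929³) = 1/(266 + 801765089) = 1/801765355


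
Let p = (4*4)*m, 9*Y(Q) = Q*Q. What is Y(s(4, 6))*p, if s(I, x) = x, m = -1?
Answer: -64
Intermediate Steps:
Y(Q) = Q**2/9 (Y(Q) = (Q*Q)/9 = Q**2/9)
p = -16 (p = (4*4)*(-1) = 16*(-1) = -16)
Y(s(4, 6))*p = ((1/9)*6**2)*(-16) = ((1/9)*36)*(-16) = 4*(-16) = -64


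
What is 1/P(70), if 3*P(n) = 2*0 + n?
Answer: 3/70 ≈ 0.042857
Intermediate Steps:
P(n) = n/3 (P(n) = (2*0 + n)/3 = (0 + n)/3 = n/3)
1/P(70) = 1/((⅓)*70) = 1/(70/3) = 3/70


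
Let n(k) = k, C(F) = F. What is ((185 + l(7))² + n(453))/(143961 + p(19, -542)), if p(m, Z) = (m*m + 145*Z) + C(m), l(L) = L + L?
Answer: 5722/9393 ≈ 0.60918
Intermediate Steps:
l(L) = 2*L
p(m, Z) = m + m² + 145*Z (p(m, Z) = (m*m + 145*Z) + m = (m² + 145*Z) + m = m + m² + 145*Z)
((185 + l(7))² + n(453))/(143961 + p(19, -542)) = ((185 + 2*7)² + 453)/(143961 + (19 + 19² + 145*(-542))) = ((185 + 14)² + 453)/(143961 + (19 + 361 - 78590)) = (199² + 453)/(143961 - 78210) = (39601 + 453)/65751 = 40054*(1/65751) = 5722/9393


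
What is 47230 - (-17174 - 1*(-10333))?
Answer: 54071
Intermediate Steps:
47230 - (-17174 - 1*(-10333)) = 47230 - (-17174 + 10333) = 47230 - 1*(-6841) = 47230 + 6841 = 54071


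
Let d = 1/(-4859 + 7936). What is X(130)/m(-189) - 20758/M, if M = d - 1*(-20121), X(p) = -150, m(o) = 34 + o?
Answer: -61336903/959640929 ≈ -0.063917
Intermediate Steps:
d = 1/3077 ≈ 0.00032499
M = 61912318/3077 (M = 1/3077 - 1*(-20121) = 1/3077 + 20121 = 61912318/3077 ≈ 20121.)
X(130)/m(-189) - 20758/M = -150/(34 - 189) - 20758/61912318/3077 = -150/(-155) - 20758*3077/61912318 = -150*(-1/155) - 31936183/30956159 = 30/31 - 31936183/30956159 = -61336903/959640929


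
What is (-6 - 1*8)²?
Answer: 196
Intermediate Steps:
(-6 - 1*8)² = (-6 - 8)² = (-14)² = 196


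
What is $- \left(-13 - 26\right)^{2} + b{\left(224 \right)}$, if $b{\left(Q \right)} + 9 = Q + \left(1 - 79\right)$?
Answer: $-1384$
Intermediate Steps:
$b{\left(Q \right)} = -87 + Q$ ($b{\left(Q \right)} = -9 + \left(Q + \left(1 - 79\right)\right) = -9 + \left(Q - 78\right) = -9 + \left(-78 + Q\right) = -87 + Q$)
$- \left(-13 - 26\right)^{2} + b{\left(224 \right)} = - \left(-13 - 26\right)^{2} + \left(-87 + 224\right) = - \left(-39\right)^{2} + 137 = \left(-1\right) 1521 + 137 = -1521 + 137 = -1384$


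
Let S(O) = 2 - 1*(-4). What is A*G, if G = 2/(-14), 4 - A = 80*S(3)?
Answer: 68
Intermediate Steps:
S(O) = 6 (S(O) = 2 + 4 = 6)
A = -476 (A = 4 - 80*6 = 4 - 1*480 = 4 - 480 = -476)
G = -1/7 (G = 2*(-1/14) = -1/7 ≈ -0.14286)
A*G = -476*(-1/7) = 68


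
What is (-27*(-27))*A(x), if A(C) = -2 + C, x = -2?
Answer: -2916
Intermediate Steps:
(-27*(-27))*A(x) = (-27*(-27))*(-2 - 2) = 729*(-4) = -2916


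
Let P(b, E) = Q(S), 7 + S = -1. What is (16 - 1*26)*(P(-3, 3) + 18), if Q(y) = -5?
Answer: -130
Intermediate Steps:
S = -8 (S = -7 - 1 = -8)
P(b, E) = -5
(16 - 1*26)*(P(-3, 3) + 18) = (16 - 1*26)*(-5 + 18) = (16 - 26)*13 = -10*13 = -130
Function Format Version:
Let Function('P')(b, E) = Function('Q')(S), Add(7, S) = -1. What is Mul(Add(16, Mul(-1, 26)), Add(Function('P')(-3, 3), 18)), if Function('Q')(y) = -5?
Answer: -130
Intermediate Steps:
S = -8 (S = Add(-7, -1) = -8)
Function('P')(b, E) = -5
Mul(Add(16, Mul(-1, 26)), Add(Function('P')(-3, 3), 18)) = Mul(Add(16, Mul(-1, 26)), Add(-5, 18)) = Mul(Add(16, -26), 13) = Mul(-10, 13) = -130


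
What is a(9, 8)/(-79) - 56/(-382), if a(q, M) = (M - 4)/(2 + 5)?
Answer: 14720/105623 ≈ 0.13936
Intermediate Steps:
a(q, M) = -4/7 + M/7 (a(q, M) = (-4 + M)/7 = (-4 + M)*(1/7) = -4/7 + M/7)
a(9, 8)/(-79) - 56/(-382) = (-4/7 + (1/7)*8)/(-79) - 56/(-382) = (-4/7 + 8/7)*(-1/79) - 56*(-1/382) = (4/7)*(-1/79) + 28/191 = -4/553 + 28/191 = 14720/105623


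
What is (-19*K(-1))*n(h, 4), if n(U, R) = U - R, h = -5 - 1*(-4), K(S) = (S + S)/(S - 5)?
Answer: 95/3 ≈ 31.667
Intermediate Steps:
K(S) = 2*S/(-5 + S) (K(S) = (2*S)/(-5 + S) = 2*S/(-5 + S))
h = -1 (h = -5 + 4 = -1)
(-19*K(-1))*n(h, 4) = (-38*(-1)/(-5 - 1))*(-1 - 1*4) = (-38*(-1)/(-6))*(-1 - 4) = -38*(-1)*(-1)/6*(-5) = -19*⅓*(-5) = -19/3*(-5) = 95/3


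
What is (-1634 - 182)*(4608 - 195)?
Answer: -8014008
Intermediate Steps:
(-1634 - 182)*(4608 - 195) = -1816*4413 = -8014008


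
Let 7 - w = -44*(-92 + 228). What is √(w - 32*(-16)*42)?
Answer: 3*√3055 ≈ 165.82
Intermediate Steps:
w = 5991 (w = 7 - (-44)*(-92 + 228) = 7 - (-44)*136 = 7 - 1*(-5984) = 7 + 5984 = 5991)
√(w - 32*(-16)*42) = √(5991 - 32*(-16)*42) = √(5991 + 512*42) = √(5991 + 21504) = √27495 = 3*√3055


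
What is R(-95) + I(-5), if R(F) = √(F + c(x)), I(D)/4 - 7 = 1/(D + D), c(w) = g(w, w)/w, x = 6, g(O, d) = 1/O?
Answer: 138/5 + I*√3419/6 ≈ 27.6 + 9.7454*I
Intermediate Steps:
c(w) = w⁻² (c(w) = 1/(w*w) = w⁻²)
I(D) = 28 + 2/D (I(D) = 28 + 4/(D + D) = 28 + 4/((2*D)) = 28 + 4*(1/(2*D)) = 28 + 2/D)
R(F) = √(1/36 + F) (R(F) = √(F + 6⁻²) = √(F + 1/36) = √(1/36 + F))
R(-95) + I(-5) = √(1 + 36*(-95))/6 + (28 + 2/(-5)) = √(1 - 3420)/6 + (28 + 2*(-⅕)) = √(-3419)/6 + (28 - ⅖) = (I*√3419)/6 + 138/5 = I*√3419/6 + 138/5 = 138/5 + I*√3419/6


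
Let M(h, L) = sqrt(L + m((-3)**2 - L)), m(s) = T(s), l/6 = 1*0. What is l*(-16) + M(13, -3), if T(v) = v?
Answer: 3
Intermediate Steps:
l = 0 (l = 6*(1*0) = 6*0 = 0)
m(s) = s
M(h, L) = 3 (M(h, L) = sqrt(L + ((-3)**2 - L)) = sqrt(L + (9 - L)) = sqrt(9) = 3)
l*(-16) + M(13, -3) = 0*(-16) + 3 = 0 + 3 = 3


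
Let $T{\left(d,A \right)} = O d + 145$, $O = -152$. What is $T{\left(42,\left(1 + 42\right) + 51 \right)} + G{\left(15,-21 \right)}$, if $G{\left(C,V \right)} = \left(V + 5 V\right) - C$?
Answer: $-6380$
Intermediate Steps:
$G{\left(C,V \right)} = - C + 6 V$ ($G{\left(C,V \right)} = 6 V - C = - C + 6 V$)
$T{\left(d,A \right)} = 145 - 152 d$ ($T{\left(d,A \right)} = - 152 d + 145 = 145 - 152 d$)
$T{\left(42,\left(1 + 42\right) + 51 \right)} + G{\left(15,-21 \right)} = \left(145 - 6384\right) + \left(\left(-1\right) 15 + 6 \left(-21\right)\right) = \left(145 - 6384\right) - 141 = -6239 - 141 = -6380$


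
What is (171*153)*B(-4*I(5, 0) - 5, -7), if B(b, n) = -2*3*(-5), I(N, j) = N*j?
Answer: 784890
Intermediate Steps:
B(b, n) = 30 (B(b, n) = -6*(-5) = 30)
(171*153)*B(-4*I(5, 0) - 5, -7) = (171*153)*30 = 26163*30 = 784890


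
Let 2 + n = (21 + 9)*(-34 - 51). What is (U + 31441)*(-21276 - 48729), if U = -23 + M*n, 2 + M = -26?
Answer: -7201694370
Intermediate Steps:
n = -2552 (n = -2 + (21 + 9)*(-34 - 51) = -2 + 30*(-85) = -2 - 2550 = -2552)
M = -28 (M = -2 - 26 = -28)
U = 71433 (U = -23 - 28*(-2552) = -23 + 71456 = 71433)
(U + 31441)*(-21276 - 48729) = (71433 + 31441)*(-21276 - 48729) = 102874*(-70005) = -7201694370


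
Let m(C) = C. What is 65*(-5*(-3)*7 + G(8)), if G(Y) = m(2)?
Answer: 6955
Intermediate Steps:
G(Y) = 2
65*(-5*(-3)*7 + G(8)) = 65*(-5*(-3)*7 + 2) = 65*(15*7 + 2) = 65*(105 + 2) = 65*107 = 6955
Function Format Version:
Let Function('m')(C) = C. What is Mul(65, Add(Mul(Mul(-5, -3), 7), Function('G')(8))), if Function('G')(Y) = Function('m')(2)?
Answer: 6955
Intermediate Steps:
Function('G')(Y) = 2
Mul(65, Add(Mul(Mul(-5, -3), 7), Function('G')(8))) = Mul(65, Add(Mul(Mul(-5, -3), 7), 2)) = Mul(65, Add(Mul(15, 7), 2)) = Mul(65, Add(105, 2)) = Mul(65, 107) = 6955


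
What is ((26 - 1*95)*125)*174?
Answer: -1500750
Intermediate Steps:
((26 - 1*95)*125)*174 = ((26 - 95)*125)*174 = -69*125*174 = -8625*174 = -1500750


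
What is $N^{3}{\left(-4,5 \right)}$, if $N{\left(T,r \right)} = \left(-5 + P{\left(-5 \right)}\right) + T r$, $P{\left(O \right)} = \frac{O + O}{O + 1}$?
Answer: $- \frac{91125}{8} \approx -11391.0$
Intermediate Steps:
$P{\left(O \right)} = \frac{2 O}{1 + O}$
$N{\left(T,r \right)} = - \frac{5}{2} + T r$ ($N{\left(T,r \right)} = \left(-5 + 2 \left(-5\right) \frac{1}{1 - 5}\right) + T r = \left(-5 + 2 \left(-5\right) \frac{1}{-4}\right) + T r = \left(-5 + 2 \left(-5\right) \left(- \frac{1}{4}\right)\right) + T r = \left(-5 + \frac{5}{2}\right) + T r = - \frac{5}{2} + T r$)
$N^{3}{\left(-4,5 \right)} = \left(- \frac{5}{2} - 20\right)^{3} = \left(- \frac{45}{2}\right)^{3} = - \frac{91125}{8}$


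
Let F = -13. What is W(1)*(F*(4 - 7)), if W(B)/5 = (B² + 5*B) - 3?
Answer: 585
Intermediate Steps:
W(B) = -15 + 5*B² + 25*B (W(B) = 5*((B² + 5*B) - 3) = 5*(-3 + B² + 5*B) = -15 + 5*B² + 25*B)
W(1)*(F*(4 - 7)) = (-15 + 5*1² + 25*1)*(-13*(4 - 7)) = (-15 + 5*1 + 25)*(-13*(-3)) = (-15 + 5 + 25)*39 = 15*39 = 585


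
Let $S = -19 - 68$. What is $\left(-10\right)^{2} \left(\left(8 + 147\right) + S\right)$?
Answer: $6800$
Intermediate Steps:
$S = -87$
$\left(-10\right)^{2} \left(\left(8 + 147\right) + S\right) = \left(-10\right)^{2} \left(\left(8 + 147\right) - 87\right) = 100 \left(155 - 87\right) = 100 \cdot 68 = 6800$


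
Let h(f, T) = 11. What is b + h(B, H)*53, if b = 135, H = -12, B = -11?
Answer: 718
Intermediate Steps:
b + h(B, H)*53 = 135 + 11*53 = 135 + 583 = 718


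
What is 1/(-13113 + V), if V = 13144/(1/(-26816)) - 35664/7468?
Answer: -1867/658085054855 ≈ -2.8370e-9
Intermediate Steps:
V = -658060572884/1867 (V = 13144/(-1/26816) - 35664*1/7468 = 13144*(-26816) - 8916/1867 = -352469504 - 8916/1867 = -658060572884/1867 ≈ -3.5247e+8)
1/(-13113 + V) = 1/(-13113 - 658060572884/1867) = 1/(-658085054855/1867) = -1867/658085054855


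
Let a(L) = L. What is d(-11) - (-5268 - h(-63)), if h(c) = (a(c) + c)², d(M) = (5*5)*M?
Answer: 20869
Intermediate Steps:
d(M) = 25*M
h(c) = 4*c² (h(c) = (c + c)² = (2*c)² = 4*c²)
d(-11) - (-5268 - h(-63)) = 25*(-11) - (-5268 - 4*(-63)²) = -275 - (-5268 - 4*3969) = -275 - (-5268 - 1*15876) = -275 - (-5268 - 15876) = -275 - 1*(-21144) = -275 + 21144 = 20869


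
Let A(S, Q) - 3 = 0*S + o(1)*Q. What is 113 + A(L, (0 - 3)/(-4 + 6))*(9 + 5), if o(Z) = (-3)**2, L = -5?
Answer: -34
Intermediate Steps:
o(Z) = 9
A(S, Q) = 3 + 9*Q (A(S, Q) = 3 + (0*S + 9*Q) = 3 + (0 + 9*Q) = 3 + 9*Q)
113 + A(L, (0 - 3)/(-4 + 6))*(9 + 5) = 113 + (3 + 9*((0 - 3)/(-4 + 6)))*(9 + 5) = 113 + (3 + 9*(-3/2))*14 = 113 + (3 - 27/2)*14 = 113 - 21/2*14 = 113 - 147 = -34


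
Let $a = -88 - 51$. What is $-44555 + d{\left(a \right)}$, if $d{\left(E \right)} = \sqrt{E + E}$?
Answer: $-44555 + i \sqrt{278} \approx -44555.0 + 16.673 i$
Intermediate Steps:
$a = -139$ ($a = -88 - 51 = -139$)
$d{\left(E \right)} = \sqrt{2} \sqrt{E}$ ($d{\left(E \right)} = \sqrt{2 E} = \sqrt{2} \sqrt{E}$)
$-44555 + d{\left(a \right)} = -44555 + \sqrt{2} \sqrt{-139} = -44555 + \sqrt{2} i \sqrt{139} = -44555 + i \sqrt{278}$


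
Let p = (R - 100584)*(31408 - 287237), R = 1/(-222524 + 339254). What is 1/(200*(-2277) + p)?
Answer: 116730/3003678702697451 ≈ 3.8862e-11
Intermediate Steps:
R = 1/116730 ≈ 8.5668e-6
p = 3003731861539451/116730 (p = (1/116730 - 100584)*(31408 - 287237) = -11741170319/116730*(-255829) = 3003731861539451/116730 ≈ 2.5732e+10)
1/(200*(-2277) + p) = 1/(200*(-2277) + 3003731861539451/116730) = 1/(-455400 + 3003731861539451/116730) = 1/(3003678702697451/116730) = 116730/3003678702697451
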